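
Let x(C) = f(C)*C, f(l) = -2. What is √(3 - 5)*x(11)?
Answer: -22*I*√2 ≈ -31.113*I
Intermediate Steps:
x(C) = -2*C
√(3 - 5)*x(11) = √(3 - 5)*(-2*11) = √(-2)*(-22) = (I*√2)*(-22) = -22*I*√2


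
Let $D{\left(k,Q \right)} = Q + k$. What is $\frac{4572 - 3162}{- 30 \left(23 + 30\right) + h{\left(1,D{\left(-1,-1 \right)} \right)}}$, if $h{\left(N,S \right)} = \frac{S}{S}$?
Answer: $- \frac{1410}{1589} \approx -0.88735$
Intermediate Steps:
$h{\left(N,S \right)} = 1$
$\frac{4572 - 3162}{- 30 \left(23 + 30\right) + h{\left(1,D{\left(-1,-1 \right)} \right)}} = \frac{4572 - 3162}{- 30 \left(23 + 30\right) + 1} = \frac{1410}{\left(-30\right) 53 + 1} = \frac{1410}{-1590 + 1} = \frac{1410}{-1589} = 1410 \left(- \frac{1}{1589}\right) = - \frac{1410}{1589}$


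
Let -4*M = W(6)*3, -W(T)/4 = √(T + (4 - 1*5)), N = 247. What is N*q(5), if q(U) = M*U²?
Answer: 18525*√5 ≈ 41423.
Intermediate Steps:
W(T) = -4*√(-1 + T) (W(T) = -4*√(T + (4 - 1*5)) = -4*√(T + (4 - 5)) = -4*√(T - 1) = -4*√(-1 + T))
M = 3*√5 (M = -(-4*√(-1 + 6))*3/4 = -(-4*√5)*3/4 = -(-3)*√5 = 3*√5 ≈ 6.7082)
q(U) = 3*√5*U² (q(U) = (3*√5)*U² = 3*√5*U²)
N*q(5) = 247*(3*√5*5²) = 247*(3*√5*25) = 247*(75*√5) = 18525*√5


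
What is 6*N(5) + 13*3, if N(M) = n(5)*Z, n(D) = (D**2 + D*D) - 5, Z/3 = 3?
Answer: 2469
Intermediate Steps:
Z = 9 (Z = 3*3 = 9)
n(D) = -5 + 2*D**2 (n(D) = (D**2 + D**2) - 5 = 2*D**2 - 5 = -5 + 2*D**2)
N(M) = 405 (N(M) = (-5 + 2*5**2)*9 = (-5 + 2*25)*9 = (-5 + 50)*9 = 45*9 = 405)
6*N(5) + 13*3 = 6*405 + 13*3 = 2430 + 39 = 2469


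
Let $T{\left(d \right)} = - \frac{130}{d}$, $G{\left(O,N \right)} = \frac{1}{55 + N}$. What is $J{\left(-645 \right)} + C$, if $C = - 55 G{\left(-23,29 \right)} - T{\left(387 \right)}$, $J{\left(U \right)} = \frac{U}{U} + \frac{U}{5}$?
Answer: $- \frac{1390463}{10836} \approx -128.32$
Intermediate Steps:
$J{\left(U \right)} = 1 + \frac{U}{5}$ ($J{\left(U \right)} = 1 + U \frac{1}{5} = 1 + \frac{U}{5}$)
$C = - \frac{3455}{10836}$ ($C = - \frac{55}{55 + 29} - - \frac{130}{387} = - \frac{55}{84} - \left(-130\right) \frac{1}{387} = \left(-55\right) \frac{1}{84} - - \frac{130}{387} = - \frac{55}{84} + \frac{130}{387} = - \frac{3455}{10836} \approx -0.31884$)
$J{\left(-645 \right)} + C = \left(1 + \frac{1}{5} \left(-645\right)\right) - \frac{3455}{10836} = \left(1 - 129\right) - \frac{3455}{10836} = -128 - \frac{3455}{10836} = - \frac{1390463}{10836}$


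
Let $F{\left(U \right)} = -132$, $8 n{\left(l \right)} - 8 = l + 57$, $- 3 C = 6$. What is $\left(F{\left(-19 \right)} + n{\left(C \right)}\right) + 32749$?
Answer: $\frac{260999}{8} \approx 32625.0$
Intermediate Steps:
$C = -2$ ($C = \left(- \frac{1}{3}\right) 6 = -2$)
$n{\left(l \right)} = \frac{65}{8} + \frac{l}{8}$ ($n{\left(l \right)} = 1 + \frac{l + 57}{8} = 1 + \frac{57 + l}{8} = 1 + \left(\frac{57}{8} + \frac{l}{8}\right) = \frac{65}{8} + \frac{l}{8}$)
$\left(F{\left(-19 \right)} + n{\left(C \right)}\right) + 32749 = \left(-132 + \left(\frac{65}{8} + \frac{1}{8} \left(-2\right)\right)\right) + 32749 = \left(-132 + \left(\frac{65}{8} - \frac{1}{4}\right)\right) + 32749 = \left(-132 + \frac{63}{8}\right) + 32749 = - \frac{993}{8} + 32749 = \frac{260999}{8}$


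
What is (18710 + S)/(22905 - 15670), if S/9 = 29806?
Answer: 286964/7235 ≈ 39.663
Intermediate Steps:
S = 268254 (S = 9*29806 = 268254)
(18710 + S)/(22905 - 15670) = (18710 + 268254)/(22905 - 15670) = 286964/7235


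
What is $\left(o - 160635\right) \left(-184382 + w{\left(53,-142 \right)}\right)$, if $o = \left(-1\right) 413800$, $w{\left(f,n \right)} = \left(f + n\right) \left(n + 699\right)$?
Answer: $134391940425$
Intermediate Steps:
$w{\left(f,n \right)} = \left(699 + n\right) \left(f + n\right)$ ($w{\left(f,n \right)} = \left(f + n\right) \left(699 + n\right) = \left(699 + n\right) \left(f + n\right)$)
$o = -413800$
$\left(o - 160635\right) \left(-184382 + w{\left(53,-142 \right)}\right) = \left(-413800 - 160635\right) \left(-184382 + \left(\left(-142\right)^{2} + 699 \cdot 53 + 699 \left(-142\right) + 53 \left(-142\right)\right)\right) = - 574435 \left(-184382 + \left(20164 + 37047 - 99258 - 7526\right)\right) = - 574435 \left(-184382 - 49573\right) = \left(-574435\right) \left(-233955\right) = 134391940425$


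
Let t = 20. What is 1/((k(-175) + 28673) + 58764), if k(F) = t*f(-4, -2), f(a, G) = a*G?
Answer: 1/87597 ≈ 1.1416e-5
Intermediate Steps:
f(a, G) = G*a
k(F) = 160 (k(F) = 20*(-2*(-4)) = 20*8 = 160)
1/((k(-175) + 28673) + 58764) = 1/((160 + 28673) + 58764) = 1/(28833 + 58764) = 1/87597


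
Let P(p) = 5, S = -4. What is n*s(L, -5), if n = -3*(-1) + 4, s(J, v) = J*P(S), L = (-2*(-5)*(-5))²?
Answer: 87500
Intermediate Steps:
L = 2500 (L = (10*(-5))² = (-50)² = 2500)
s(J, v) = 5*J (s(J, v) = J*5 = 5*J)
n = 7 (n = 3 + 4 = 7)
n*s(L, -5) = 7*(5*2500) = 7*12500 = 87500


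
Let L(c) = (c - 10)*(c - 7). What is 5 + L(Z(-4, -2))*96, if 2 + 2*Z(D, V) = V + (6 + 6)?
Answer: 1733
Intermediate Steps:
Z(D, V) = 5 + V/2 (Z(D, V) = -1 + (V + (6 + 6))/2 = -1 + (V + 12)/2 = -1 + (12 + V)/2 = -1 + (6 + V/2) = 5 + V/2)
L(c) = (-10 + c)*(-7 + c)
5 + L(Z(-4, -2))*96 = 5 + (70 + (5 + (½)*(-2))² - 17*(5 + (½)*(-2)))*96 = 5 + (70 + (5 - 1)² - 17*(5 - 1))*96 = 5 + (70 + 4² - 17*4)*96 = 5 + (70 + 16 - 68)*96 = 5 + 18*96 = 5 + 1728 = 1733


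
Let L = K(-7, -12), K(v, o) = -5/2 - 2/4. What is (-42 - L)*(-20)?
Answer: 780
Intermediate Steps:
K(v, o) = -3 (K(v, o) = -5*½ - 2*¼ = -5/2 - ½ = -3)
L = -3
(-42 - L)*(-20) = (-42 - 1*(-3))*(-20) = (-42 + 3)*(-20) = -39*(-20) = 780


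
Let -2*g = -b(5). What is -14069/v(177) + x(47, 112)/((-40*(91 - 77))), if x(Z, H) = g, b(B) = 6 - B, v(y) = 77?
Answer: -204641/1120 ≈ -182.72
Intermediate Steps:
g = ½ (g = -(-1)*(6 - 1*5)/2 = -(-1)*(6 - 5)/2 = -(-1)/2 = -½*(-1) = ½ ≈ 0.50000)
x(Z, H) = ½
-14069/v(177) + x(47, 112)/((-40*(91 - 77))) = -14069/77 + 1/(2*((-40*(91 - 77)))) = -14069*1/77 + 1/(2*((-40*14))) = -1279/7 + (½)/(-560) = -1279/7 + (½)*(-1/560) = -1279/7 - 1/1120 = -204641/1120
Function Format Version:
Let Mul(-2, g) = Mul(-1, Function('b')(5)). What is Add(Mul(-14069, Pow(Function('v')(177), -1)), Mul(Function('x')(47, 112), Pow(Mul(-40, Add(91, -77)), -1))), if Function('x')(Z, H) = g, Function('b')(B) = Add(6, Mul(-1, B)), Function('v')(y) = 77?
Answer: Rational(-204641, 1120) ≈ -182.72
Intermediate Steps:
g = Rational(1, 2) (g = Mul(Rational(-1, 2), Mul(-1, Add(6, Mul(-1, 5)))) = Mul(Rational(-1, 2), Mul(-1, Add(6, -5))) = Mul(Rational(-1, 2), Mul(-1, 1)) = Mul(Rational(-1, 2), -1) = Rational(1, 2) ≈ 0.50000)
Function('x')(Z, H) = Rational(1, 2)
Add(Mul(-14069, Pow(Function('v')(177), -1)), Mul(Function('x')(47, 112), Pow(Mul(-40, Add(91, -77)), -1))) = Add(Mul(-14069, Pow(77, -1)), Mul(Rational(1, 2), Pow(Mul(-40, Add(91, -77)), -1))) = Add(Mul(-14069, Rational(1, 77)), Mul(Rational(1, 2), Pow(Mul(-40, 14), -1))) = Add(Rational(-1279, 7), Mul(Rational(1, 2), Pow(-560, -1))) = Add(Rational(-1279, 7), Mul(Rational(1, 2), Rational(-1, 560))) = Add(Rational(-1279, 7), Rational(-1, 1120)) = Rational(-204641, 1120)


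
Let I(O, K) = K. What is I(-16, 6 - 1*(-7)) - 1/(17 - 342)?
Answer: 4226/325 ≈ 13.003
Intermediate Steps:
I(-16, 6 - 1*(-7)) - 1/(17 - 342) = (6 - 1*(-7)) - 1/(17 - 342) = (6 + 7) - 1/(-325) = 13 - 1*(-1/325) = 13 + 1/325 = 4226/325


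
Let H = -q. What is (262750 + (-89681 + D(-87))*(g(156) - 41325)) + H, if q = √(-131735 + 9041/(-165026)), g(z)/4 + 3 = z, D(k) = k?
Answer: 3654987334 - 9*I*√44291570893246/165026 ≈ 3.655e+9 - 362.95*I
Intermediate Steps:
g(z) = -12 + 4*z
q = 9*I*√44291570893246/165026 (q = √(-131735 + 9041*(-1/165026)) = √(-131735 - 9041/165026) = √(-21739709151/165026) = 9*I*√44291570893246/165026 ≈ 362.95*I)
H = -9*I*√44291570893246/165026 ≈ -362.95*I
(262750 + (-89681 + D(-87))*(g(156) - 41325)) + H = (262750 + (-89681 - 87)*((-12 + 4*156) - 41325)) - 9*I*√44291570893246/165026 = (262750 - 89768*((-12 + 624) - 41325)) - 9*I*√44291570893246/165026 = (262750 - 89768*(612 - 41325)) - 9*I*√44291570893246/165026 = (262750 - 89768*(-40713)) - 9*I*√44291570893246/165026 = (262750 + 3654724584) - 9*I*√44291570893246/165026 = 3654987334 - 9*I*√44291570893246/165026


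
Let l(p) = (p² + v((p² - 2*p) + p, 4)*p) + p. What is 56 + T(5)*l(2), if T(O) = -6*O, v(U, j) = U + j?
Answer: -484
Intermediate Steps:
l(p) = p + p² + p*(4 + p² - p) (l(p) = (p² + (((p² - 2*p) + p) + 4)*p) + p = (p² + ((p² - p) + 4)*p) + p = (p² + (4 + p² - p)*p) + p = (p² + p*(4 + p² - p)) + p = p + p² + p*(4 + p² - p))
56 + T(5)*l(2) = 56 + (-6*5)*(2*(5 + 2²)) = 56 - 60*(5 + 4) = 56 - 60*9 = 56 - 30*18 = 56 - 540 = -484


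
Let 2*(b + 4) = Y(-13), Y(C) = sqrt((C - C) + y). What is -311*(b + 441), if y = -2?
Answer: -135907 - 311*I*sqrt(2)/2 ≈ -1.3591e+5 - 219.91*I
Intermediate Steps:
Y(C) = I*sqrt(2) (Y(C) = sqrt((C - C) - 2) = sqrt(0 - 2) = sqrt(-2) = I*sqrt(2))
b = -4 + I*sqrt(2)/2 (b = -4 + (I*sqrt(2))/2 = -4 + I*sqrt(2)/2 ≈ -4.0 + 0.70711*I)
-311*(b + 441) = -311*((-4 + I*sqrt(2)/2) + 441) = -311*(437 + I*sqrt(2)/2) = -135907 - 311*I*sqrt(2)/2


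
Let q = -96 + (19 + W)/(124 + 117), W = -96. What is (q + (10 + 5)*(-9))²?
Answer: 3107839504/58081 ≈ 53509.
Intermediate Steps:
q = -23213/241 (q = -96 + (19 - 96)/(124 + 117) = -96 - 77/241 = -23213/241 ≈ -96.319)
(q + (10 + 5)*(-9))² = (-23213/241 + (10 + 5)*(-9))² = (-23213/241 + 15*(-9))² = (-23213/241 - 135)² = (-55748/241)² = 3107839504/58081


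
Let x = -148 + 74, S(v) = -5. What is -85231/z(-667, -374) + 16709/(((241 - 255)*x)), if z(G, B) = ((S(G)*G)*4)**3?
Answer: 48849701869257/3028804312000 ≈ 16.128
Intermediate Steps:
x = -74
z(G, B) = -8000*G**3 (z(G, B) = (-5*G*4)**3 = (-20*G)**3 = -8000*G**3)
-85231/z(-667, -374) + 16709/(((241 - 255)*x)) = -85231/((-8000*(-667)**3)) + 16709/(((241 - 255)*(-74))) = -85231/((-8000*(-296740963))) + 16709/((-14*(-74))) = -85231/2373927704000 + 16709/1036 = -85231*1/2373927704000 + 16709*(1/1036) = -2939/81859576000 + 2387/148 = 48849701869257/3028804312000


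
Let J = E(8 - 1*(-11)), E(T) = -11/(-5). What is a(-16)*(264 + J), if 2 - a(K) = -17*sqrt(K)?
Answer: 2662/5 + 90508*I/5 ≈ 532.4 + 18102.0*I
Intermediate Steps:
E(T) = 11/5 (E(T) = -11*(-1/5) = 11/5)
a(K) = 2 + 17*sqrt(K) (a(K) = 2 - (-17)*sqrt(K) = 2 + 17*sqrt(K))
J = 11/5 ≈ 2.2000
a(-16)*(264 + J) = (2 + 17*sqrt(-16))*(264 + 11/5) = (2 + 17*(4*I))*(1331/5) = (2 + 68*I)*(1331/5) = 2662/5 + 90508*I/5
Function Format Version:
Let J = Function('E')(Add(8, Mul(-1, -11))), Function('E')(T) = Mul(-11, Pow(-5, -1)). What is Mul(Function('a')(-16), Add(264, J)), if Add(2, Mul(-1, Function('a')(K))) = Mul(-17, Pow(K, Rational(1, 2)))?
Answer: Add(Rational(2662, 5), Mul(Rational(90508, 5), I)) ≈ Add(532.40, Mul(18102., I))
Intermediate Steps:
Function('E')(T) = Rational(11, 5) (Function('E')(T) = Mul(-11, Rational(-1, 5)) = Rational(11, 5))
Function('a')(K) = Add(2, Mul(17, Pow(K, Rational(1, 2)))) (Function('a')(K) = Add(2, Mul(-1, Mul(-17, Pow(K, Rational(1, 2))))) = Add(2, Mul(17, Pow(K, Rational(1, 2)))))
J = Rational(11, 5) ≈ 2.2000
Mul(Function('a')(-16), Add(264, J)) = Mul(Add(2, Mul(17, Pow(-16, Rational(1, 2)))), Add(264, Rational(11, 5))) = Mul(Add(2, Mul(17, Mul(4, I))), Rational(1331, 5)) = Mul(Add(2, Mul(68, I)), Rational(1331, 5)) = Add(Rational(2662, 5), Mul(Rational(90508, 5), I))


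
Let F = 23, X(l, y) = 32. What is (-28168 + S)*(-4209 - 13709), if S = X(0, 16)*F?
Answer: 491526576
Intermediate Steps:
S = 736 (S = 32*23 = 736)
(-28168 + S)*(-4209 - 13709) = (-28168 + 736)*(-4209 - 13709) = -27432*(-17918) = 491526576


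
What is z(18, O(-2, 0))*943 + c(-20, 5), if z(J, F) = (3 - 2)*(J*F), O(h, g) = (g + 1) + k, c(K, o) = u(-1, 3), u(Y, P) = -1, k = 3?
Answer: 67895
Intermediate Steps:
c(K, o) = -1
O(h, g) = 4 + g (O(h, g) = (g + 1) + 3 = (1 + g) + 3 = 4 + g)
z(J, F) = F*J (z(J, F) = 1*(F*J) = F*J)
z(18, O(-2, 0))*943 + c(-20, 5) = ((4 + 0)*18)*943 - 1 = (4*18)*943 - 1 = 72*943 - 1 = 67896 - 1 = 67895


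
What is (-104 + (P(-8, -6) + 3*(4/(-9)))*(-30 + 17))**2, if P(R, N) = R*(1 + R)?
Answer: 5973136/9 ≈ 6.6368e+5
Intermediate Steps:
(-104 + (P(-8, -6) + 3*(4/(-9)))*(-30 + 17))**2 = (-104 + (-8*(1 - 8) + 3*(4/(-9)))*(-30 + 17))**2 = (-104 + (-8*(-7) + 3*(4*(-1/9)))*(-13))**2 = (-104 + (56 + 3*(-4/9))*(-13))**2 = (-104 + (56 - 4/3)*(-13))**2 = (-104 + (164/3)*(-13))**2 = (-104 - 2132/3)**2 = (-2444/3)**2 = 5973136/9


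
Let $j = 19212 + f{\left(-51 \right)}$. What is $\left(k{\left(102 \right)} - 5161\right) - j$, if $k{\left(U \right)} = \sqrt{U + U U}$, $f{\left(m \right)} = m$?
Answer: $-24322 + \sqrt{10506} \approx -24220.0$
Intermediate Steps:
$k{\left(U \right)} = \sqrt{U + U^{2}}$
$j = 19161$ ($j = 19212 - 51 = 19161$)
$\left(k{\left(102 \right)} - 5161\right) - j = \left(\sqrt{102 \left(1 + 102\right)} - 5161\right) - 19161 = \left(\sqrt{102 \cdot 103} - 5161\right) - 19161 = \left(\sqrt{10506} - 5161\right) - 19161 = \left(-5161 + \sqrt{10506}\right) - 19161 = -24322 + \sqrt{10506}$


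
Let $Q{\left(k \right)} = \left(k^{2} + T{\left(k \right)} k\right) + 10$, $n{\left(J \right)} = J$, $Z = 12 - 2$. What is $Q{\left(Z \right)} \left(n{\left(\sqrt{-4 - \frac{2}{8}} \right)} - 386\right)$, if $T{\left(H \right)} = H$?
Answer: $-81060 + 105 i \sqrt{17} \approx -81060.0 + 432.93 i$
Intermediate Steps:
$Z = 10$ ($Z = 12 - 2 = 10$)
$Q{\left(k \right)} = 10 + 2 k^{2}$ ($Q{\left(k \right)} = \left(k^{2} + k k\right) + 10 = \left(k^{2} + k^{2}\right) + 10 = 2 k^{2} + 10 = 10 + 2 k^{2}$)
$Q{\left(Z \right)} \left(n{\left(\sqrt{-4 - \frac{2}{8}} \right)} - 386\right) = \left(10 + 2 \cdot 10^{2}\right) \left(\sqrt{-4 - \frac{2}{8}} - 386\right) = \left(10 + 2 \cdot 100\right) \left(\sqrt{-4 - \frac{1}{4}} - 386\right) = \left(10 + 200\right) \left(\sqrt{-4 - \frac{1}{4}} - 386\right) = 210 \left(\sqrt{- \frac{17}{4}} - 386\right) = 210 \left(\frac{i \sqrt{17}}{2} - 386\right) = 210 \left(-386 + \frac{i \sqrt{17}}{2}\right) = -81060 + 105 i \sqrt{17}$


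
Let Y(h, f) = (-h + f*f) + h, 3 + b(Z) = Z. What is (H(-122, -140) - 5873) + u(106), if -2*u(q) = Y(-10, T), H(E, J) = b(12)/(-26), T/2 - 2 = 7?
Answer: -156919/26 ≈ -6035.3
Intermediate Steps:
T = 18 (T = 4 + 2*7 = 4 + 14 = 18)
b(Z) = -3 + Z
Y(h, f) = f² (Y(h, f) = (-h + f²) + h = (f² - h) + h = f²)
H(E, J) = -9/26 (H(E, J) = (-3 + 12)/(-26) = 9*(-1/26) = -9/26)
u(q) = -162 (u(q) = -½*18² = -½*324 = -162)
(H(-122, -140) - 5873) + u(106) = (-9/26 - 5873) - 162 = -152707/26 - 162 = -156919/26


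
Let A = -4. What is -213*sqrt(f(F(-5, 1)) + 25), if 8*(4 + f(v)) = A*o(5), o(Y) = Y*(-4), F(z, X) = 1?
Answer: -213*sqrt(31) ≈ -1185.9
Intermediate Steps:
o(Y) = -4*Y
f(v) = 6 (f(v) = -4 + (-(-16)*5)/8 = -4 + (-4*(-20))/8 = -4 + (1/8)*80 = -4 + 10 = 6)
-213*sqrt(f(F(-5, 1)) + 25) = -213*sqrt(6 + 25) = -213*sqrt(31)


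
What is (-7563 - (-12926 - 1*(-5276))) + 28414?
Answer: 28501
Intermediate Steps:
(-7563 - (-12926 - 1*(-5276))) + 28414 = (-7563 - (-12926 + 5276)) + 28414 = (-7563 - 1*(-7650)) + 28414 = (-7563 + 7650) + 28414 = 87 + 28414 = 28501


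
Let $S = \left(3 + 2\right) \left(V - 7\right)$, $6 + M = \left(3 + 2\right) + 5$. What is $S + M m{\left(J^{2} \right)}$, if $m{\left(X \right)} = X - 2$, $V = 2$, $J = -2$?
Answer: $-17$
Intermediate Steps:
$M = 4$ ($M = -6 + \left(\left(3 + 2\right) + 5\right) = -6 + \left(5 + 5\right) = -6 + 10 = 4$)
$m{\left(X \right)} = -2 + X$ ($m{\left(X \right)} = X - 2 = -2 + X$)
$S = -25$ ($S = \left(3 + 2\right) \left(2 - 7\right) = 5 \left(-5\right) = -25$)
$S + M m{\left(J^{2} \right)} = -25 + 4 \left(-2 + \left(-2\right)^{2}\right) = -25 + 4 \left(-2 + 4\right) = -25 + 4 \cdot 2 = -25 + 8 = -17$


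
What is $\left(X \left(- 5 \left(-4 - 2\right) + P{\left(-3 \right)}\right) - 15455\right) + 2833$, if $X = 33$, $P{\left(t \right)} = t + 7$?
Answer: $-11500$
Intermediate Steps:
$P{\left(t \right)} = 7 + t$
$\left(X \left(- 5 \left(-4 - 2\right) + P{\left(-3 \right)}\right) - 15455\right) + 2833 = \left(33 \left(- 5 \left(-4 - 2\right) + \left(7 - 3\right)\right) - 15455\right) + 2833 = \left(33 \left(\left(-5\right) \left(-6\right) + 4\right) - 15455\right) + 2833 = \left(33 \left(30 + 4\right) - 15455\right) + 2833 = \left(33 \cdot 34 - 15455\right) + 2833 = \left(1122 - 15455\right) + 2833 = -14333 + 2833 = -11500$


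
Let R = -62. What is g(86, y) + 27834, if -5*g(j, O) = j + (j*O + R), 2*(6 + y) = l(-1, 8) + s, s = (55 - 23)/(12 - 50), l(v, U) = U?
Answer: 529546/19 ≈ 27871.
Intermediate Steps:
s = -16/19 (s = 32/(-38) = 32*(-1/38) = -16/19 ≈ -0.84210)
y = -46/19 (y = -6 + (8 - 16/19)/2 = -6 + (1/2)*(136/19) = -6 + 68/19 = -46/19 ≈ -2.4211)
g(j, O) = 62/5 - j/5 - O*j/5 (g(j, O) = -(j + (j*O - 62))/5 = -(j + (O*j - 62))/5 = -(j + (-62 + O*j))/5 = -(-62 + j + O*j)/5 = 62/5 - j/5 - O*j/5)
g(86, y) + 27834 = (62/5 - 1/5*86 - 1/5*(-46/19)*86) + 27834 = (62/5 - 86/5 + 3956/95) + 27834 = 700/19 + 27834 = 529546/19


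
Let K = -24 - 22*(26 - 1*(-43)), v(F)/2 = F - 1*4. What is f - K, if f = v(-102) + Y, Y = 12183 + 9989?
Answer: 23502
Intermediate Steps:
v(F) = -8 + 2*F (v(F) = 2*(F - 1*4) = 2*(F - 4) = 2*(-4 + F) = -8 + 2*F)
Y = 22172
K = -1542 (K = -24 - 22*(26 + 43) = -24 - 22*69 = -24 - 1518 = -1542)
f = 21960 (f = (-8 + 2*(-102)) + 22172 = (-8 - 204) + 22172 = -212 + 22172 = 21960)
f - K = 21960 - 1*(-1542) = 21960 + 1542 = 23502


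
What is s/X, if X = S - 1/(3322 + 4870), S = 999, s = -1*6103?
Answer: -49995776/8183807 ≈ -6.1091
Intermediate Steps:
s = -6103
X = 8183807/8192 (X = 999 - 1/(3322 + 4870) = 999 - 1/8192 = 8183807/8192 ≈ 999.00)
s/X = -6103/8183807/8192 = -6103*8192/8183807 = -49995776/8183807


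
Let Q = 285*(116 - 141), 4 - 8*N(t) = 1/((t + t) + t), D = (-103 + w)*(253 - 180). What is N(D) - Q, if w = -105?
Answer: 2596646209/364416 ≈ 7125.5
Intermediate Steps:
D = -15184 (D = (-103 - 105)*(253 - 180) = -208*73 = -15184)
N(t) = ½ - 1/(24*t) (N(t) = ½ - 1/(8*((t + t) + t)) = ½ - 1/(8*(2*t + t)) = ½ - 1/(3*t)/8 = ½ - 1/(24*t))
Q = -7125 (Q = 285*(-25) = -7125)
N(D) - Q = (1/24)*(-1 + 12*(-15184))/(-15184) - 1*(-7125) = (1/24)*(-1/15184)*(-1 - 182208) + 7125 = (1/24)*(-1/15184)*(-182209) + 7125 = 182209/364416 + 7125 = 2596646209/364416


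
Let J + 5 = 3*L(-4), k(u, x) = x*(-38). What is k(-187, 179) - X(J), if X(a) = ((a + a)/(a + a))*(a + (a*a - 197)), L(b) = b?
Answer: -6877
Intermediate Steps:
k(u, x) = -38*x
J = -17 (J = -5 + 3*(-4) = -5 - 12 = -17)
X(a) = -197 + a + a**2 (X(a) = ((2*a)/((2*a)))*(a + (a**2 - 197)) = ((2*a)*(1/(2*a)))*(a + (-197 + a**2)) = 1*(-197 + a + a**2) = -197 + a + a**2)
k(-187, 179) - X(J) = -38*179 - (-197 - 17 + (-17)**2) = -6802 - (-197 - 17 + 289) = -6802 - 1*75 = -6802 - 75 = -6877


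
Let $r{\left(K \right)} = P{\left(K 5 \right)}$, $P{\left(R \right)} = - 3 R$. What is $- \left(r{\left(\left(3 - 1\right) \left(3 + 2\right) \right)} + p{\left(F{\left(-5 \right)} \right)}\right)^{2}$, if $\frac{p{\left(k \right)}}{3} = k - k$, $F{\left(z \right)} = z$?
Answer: $-22500$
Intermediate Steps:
$p{\left(k \right)} = 0$ ($p{\left(k \right)} = 3 \left(k - k\right) = 3 \cdot 0 = 0$)
$r{\left(K \right)} = - 15 K$ ($r{\left(K \right)} = - 3 K 5 = - 3 \cdot 5 K = - 15 K$)
$- \left(r{\left(\left(3 - 1\right) \left(3 + 2\right) \right)} + p{\left(F{\left(-5 \right)} \right)}\right)^{2} = - \left(- 15 \left(3 - 1\right) \left(3 + 2\right) + 0\right)^{2} = - \left(- 15 \cdot 2 \cdot 5 + 0\right)^{2} = - \left(\left(-15\right) 10 + 0\right)^{2} = - \left(-150 + 0\right)^{2} = - \left(-150\right)^{2} = \left(-1\right) 22500 = -22500$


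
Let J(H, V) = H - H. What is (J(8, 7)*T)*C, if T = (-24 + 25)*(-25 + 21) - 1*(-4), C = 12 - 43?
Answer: 0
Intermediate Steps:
C = -31
J(H, V) = 0
T = 0 (T = 1*(-4) + 4 = -4 + 4 = 0)
(J(8, 7)*T)*C = (0*0)*(-31) = 0*(-31) = 0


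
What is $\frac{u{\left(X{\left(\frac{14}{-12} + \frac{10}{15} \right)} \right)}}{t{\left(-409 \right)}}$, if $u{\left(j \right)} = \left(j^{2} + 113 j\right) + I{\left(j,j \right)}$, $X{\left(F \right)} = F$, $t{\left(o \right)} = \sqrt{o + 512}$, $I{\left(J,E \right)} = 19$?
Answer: $- \frac{149 \sqrt{103}}{412} \approx -3.6704$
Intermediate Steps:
$t{\left(o \right)} = \sqrt{512 + o}$
$u{\left(j \right)} = 19 + j^{2} + 113 j$ ($u{\left(j \right)} = \left(j^{2} + 113 j\right) + 19 = 19 + j^{2} + 113 j$)
$\frac{u{\left(X{\left(\frac{14}{-12} + \frac{10}{15} \right)} \right)}}{t{\left(-409 \right)}} = \frac{19 + \left(\frac{14}{-12} + \frac{10}{15}\right)^{2} + 113 \left(\frac{14}{-12} + \frac{10}{15}\right)}{\sqrt{512 - 409}} = \frac{19 + \left(14 \left(- \frac{1}{12}\right) + 10 \cdot \frac{1}{15}\right)^{2} + 113 \left(14 \left(- \frac{1}{12}\right) + 10 \cdot \frac{1}{15}\right)}{\sqrt{103}} = \left(19 + \left(- \frac{7}{6} + \frac{2}{3}\right)^{2} + 113 \left(- \frac{7}{6} + \frac{2}{3}\right)\right) \frac{\sqrt{103}}{103} = \left(19 + \left(- \frac{1}{2}\right)^{2} + 113 \left(- \frac{1}{2}\right)\right) \frac{\sqrt{103}}{103} = \left(19 + \frac{1}{4} - \frac{113}{2}\right) \frac{\sqrt{103}}{103} = - \frac{149 \frac{\sqrt{103}}{103}}{4} = - \frac{149 \sqrt{103}}{412}$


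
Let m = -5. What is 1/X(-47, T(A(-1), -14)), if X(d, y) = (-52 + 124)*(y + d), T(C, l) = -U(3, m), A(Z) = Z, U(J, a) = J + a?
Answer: -1/3240 ≈ -0.00030864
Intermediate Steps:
T(C, l) = 2 (T(C, l) = -(3 - 5) = -1*(-2) = 2)
X(d, y) = 72*d + 72*y (X(d, y) = 72*(d + y) = 72*d + 72*y)
1/X(-47, T(A(-1), -14)) = 1/(72*(-47) + 72*2) = 1/(-3384 + 144) = 1/(-3240) = -1/3240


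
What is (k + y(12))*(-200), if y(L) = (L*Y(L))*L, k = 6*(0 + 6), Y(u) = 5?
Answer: -151200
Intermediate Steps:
k = 36 (k = 6*6 = 36)
y(L) = 5*L² (y(L) = (L*5)*L = (5*L)*L = 5*L²)
(k + y(12))*(-200) = (36 + 5*12²)*(-200) = (36 + 5*144)*(-200) = (36 + 720)*(-200) = 756*(-200) = -151200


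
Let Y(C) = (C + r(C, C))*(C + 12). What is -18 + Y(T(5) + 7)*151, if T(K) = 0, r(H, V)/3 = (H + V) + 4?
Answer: 174991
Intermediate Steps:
r(H, V) = 12 + 3*H + 3*V (r(H, V) = 3*((H + V) + 4) = 3*(4 + H + V) = 12 + 3*H + 3*V)
Y(C) = (12 + C)*(12 + 7*C) (Y(C) = (C + (12 + 3*C + 3*C))*(C + 12) = (C + (12 + 6*C))*(12 + C) = (12 + 7*C)*(12 + C) = (12 + C)*(12 + 7*C))
-18 + Y(T(5) + 7)*151 = -18 + (144 + 7*(0 + 7)**2 + 96*(0 + 7))*151 = -18 + (144 + 7*7**2 + 96*7)*151 = -18 + (144 + 7*49 + 672)*151 = -18 + (144 + 343 + 672)*151 = -18 + 1159*151 = -18 + 175009 = 174991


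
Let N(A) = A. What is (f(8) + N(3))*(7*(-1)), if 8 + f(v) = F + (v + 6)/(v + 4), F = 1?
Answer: 119/6 ≈ 19.833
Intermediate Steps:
f(v) = -7 + (6 + v)/(4 + v) (f(v) = -8 + (1 + (v + 6)/(v + 4)) = -8 + (1 + (6 + v)/(4 + v)) = -7 + (6 + v)/(4 + v))
(f(8) + N(3))*(7*(-1)) = (2*(-11 - 3*8)/(4 + 8) + 3)*(7*(-1)) = (2*(-11 - 24)/12 + 3)*(-7) = (2*(1/12)*(-35) + 3)*(-7) = (-35/6 + 3)*(-7) = -17/6*(-7) = 119/6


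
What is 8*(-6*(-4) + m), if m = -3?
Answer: 168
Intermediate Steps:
8*(-6*(-4) + m) = 8*(-6*(-4) - 3) = 8*(-1*(-24) - 3) = 8*(24 - 3) = 8*21 = 168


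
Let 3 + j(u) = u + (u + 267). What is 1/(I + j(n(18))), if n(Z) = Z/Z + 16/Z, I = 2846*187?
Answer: 9/4792228 ≈ 1.8780e-6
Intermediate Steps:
I = 532202
n(Z) = 1 + 16/Z
j(u) = 264 + 2*u (j(u) = -3 + (u + (u + 267)) = -3 + (u + (267 + u)) = -3 + (267 + 2*u) = 264 + 2*u)
1/(I + j(n(18))) = 1/(532202 + (264 + 2*((16 + 18)/18))) = 1/(532202 + (264 + 2*((1/18)*34))) = 1/(532202 + (264 + 2*(17/9))) = 1/(532202 + (264 + 34/9)) = 1/(532202 + 2410/9) = 1/(4792228/9) = 9/4792228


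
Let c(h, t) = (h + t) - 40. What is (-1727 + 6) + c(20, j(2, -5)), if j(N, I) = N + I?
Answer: -1744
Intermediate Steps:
j(N, I) = I + N
c(h, t) = -40 + h + t
(-1727 + 6) + c(20, j(2, -5)) = (-1727 + 6) + (-40 + 20 + (-5 + 2)) = -1721 + (-40 + 20 - 3) = -1721 - 23 = -1744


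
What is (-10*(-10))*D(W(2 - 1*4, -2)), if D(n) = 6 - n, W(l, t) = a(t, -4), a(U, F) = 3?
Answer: 300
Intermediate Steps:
W(l, t) = 3
(-10*(-10))*D(W(2 - 1*4, -2)) = (-10*(-10))*(6 - 1*3) = 100*(6 - 3) = 100*3 = 300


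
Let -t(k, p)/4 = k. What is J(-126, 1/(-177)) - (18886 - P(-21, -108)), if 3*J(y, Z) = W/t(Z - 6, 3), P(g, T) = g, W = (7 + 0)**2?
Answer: -80389673/4252 ≈ -18906.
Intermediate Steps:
W = 49 (W = 7**2 = 49)
t(k, p) = -4*k
J(y, Z) = 49/(3*(24 - 4*Z)) (J(y, Z) = (49/((-4*(Z - 6))))/3 = (49/((-4*(-6 + Z))))/3 = (49/(24 - 4*Z))/3 = 49/(3*(24 - 4*Z)))
J(-126, 1/(-177)) - (18886 - P(-21, -108)) = 49/(12*(6 - 1/(-177))) - (18886 - 1*(-21)) = 49/(12*(6 - 1*(-1/177))) - (18886 + 21) = 49/(12*(6 + 1/177)) - 1*18907 = 49/(12*(1063/177)) - 18907 = (49/12)*(177/1063) - 18907 = 2891/4252 - 18907 = -80389673/4252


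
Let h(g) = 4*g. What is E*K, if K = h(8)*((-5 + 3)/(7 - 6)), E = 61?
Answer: -3904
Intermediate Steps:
K = -64 (K = (4*8)*((-5 + 3)/(7 - 6)) = 32*(-2/1) = 32*(-2*1) = 32*(-2) = -64)
E*K = 61*(-64) = -3904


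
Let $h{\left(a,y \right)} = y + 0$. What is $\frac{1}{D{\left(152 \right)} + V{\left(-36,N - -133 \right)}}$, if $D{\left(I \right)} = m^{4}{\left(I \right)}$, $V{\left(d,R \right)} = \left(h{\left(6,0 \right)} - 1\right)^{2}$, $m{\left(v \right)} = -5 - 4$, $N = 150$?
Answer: $\frac{1}{6562} \approx 0.00015239$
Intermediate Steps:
$m{\left(v \right)} = -9$ ($m{\left(v \right)} = -5 - 4 = -9$)
$h{\left(a,y \right)} = y$
$V{\left(d,R \right)} = 1$ ($V{\left(d,R \right)} = \left(0 - 1\right)^{2} = \left(-1\right)^{2} = 1$)
$D{\left(I \right)} = 6561$ ($D{\left(I \right)} = \left(-9\right)^{4} = 6561$)
$\frac{1}{D{\left(152 \right)} + V{\left(-36,N - -133 \right)}} = \frac{1}{6561 + 1} = \frac{1}{6562}$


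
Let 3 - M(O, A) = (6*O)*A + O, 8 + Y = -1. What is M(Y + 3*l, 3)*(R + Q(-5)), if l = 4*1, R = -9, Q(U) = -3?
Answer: 648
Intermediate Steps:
Y = -9 (Y = -8 - 1 = -9)
l = 4
M(O, A) = 3 - O - 6*A*O (M(O, A) = 3 - ((6*O)*A + O) = 3 - (6*A*O + O) = 3 - (O + 6*A*O) = 3 + (-O - 6*A*O) = 3 - O - 6*A*O)
M(Y + 3*l, 3)*(R + Q(-5)) = (3 - (-9 + 3*4) - 6*3*(-9 + 3*4))*(-9 - 3) = (3 - (-9 + 12) - 6*3*(-9 + 12))*(-12) = (3 - 1*3 - 6*3*3)*(-12) = (3 - 3 - 54)*(-12) = -54*(-12) = 648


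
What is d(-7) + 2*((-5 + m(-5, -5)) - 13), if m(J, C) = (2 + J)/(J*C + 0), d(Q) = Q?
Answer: -1081/25 ≈ -43.240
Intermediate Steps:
m(J, C) = (2 + J)/(C*J) (m(J, C) = (2 + J)/(C*J + 0) = (2 + J)/((C*J)) = (2 + J)*(1/(C*J)) = (2 + J)/(C*J))
d(-7) + 2*((-5 + m(-5, -5)) - 13) = -7 + 2*((-5 + (2 - 5)/(-5*(-5))) - 13) = -7 + 2*((-5 - ⅕*(-⅕)*(-3)) - 13) = -7 + 2*((-5 - 3/25) - 13) = -7 + 2*(-128/25 - 13) = -7 + 2*(-453/25) = -7 - 906/25 = -1081/25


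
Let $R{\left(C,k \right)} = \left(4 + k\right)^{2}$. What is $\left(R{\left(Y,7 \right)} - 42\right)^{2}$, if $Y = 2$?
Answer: $6241$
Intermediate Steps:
$\left(R{\left(Y,7 \right)} - 42\right)^{2} = \left(\left(4 + 7\right)^{2} - 42\right)^{2} = \left(11^{2} - 42\right)^{2} = \left(121 - 42\right)^{2} = 79^{2} = 6241$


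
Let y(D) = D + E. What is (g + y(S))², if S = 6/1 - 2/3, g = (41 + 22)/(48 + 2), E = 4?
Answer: 2524921/22500 ≈ 112.22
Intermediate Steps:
g = 63/50 ≈ 1.2600
S = 16/3 (S = 6*1 - 2*⅓ = 6 - ⅔ = 16/3 ≈ 5.3333)
y(D) = 4 + D (y(D) = D + 4 = 4 + D)
(g + y(S))² = (63/50 + (4 + 16/3))² = (63/50 + 28/3)² = (1589/150)² = 2524921/22500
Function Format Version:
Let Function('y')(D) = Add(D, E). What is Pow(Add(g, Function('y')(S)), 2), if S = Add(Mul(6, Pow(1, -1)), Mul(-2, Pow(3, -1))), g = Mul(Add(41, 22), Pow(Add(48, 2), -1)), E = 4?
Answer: Rational(2524921, 22500) ≈ 112.22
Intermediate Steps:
g = Rational(63, 50) (g = Mul(63, Pow(50, -1)) = Mul(63, Rational(1, 50)) = Rational(63, 50) ≈ 1.2600)
S = Rational(16, 3) (S = Add(Mul(6, 1), Mul(-2, Rational(1, 3))) = Add(6, Rational(-2, 3)) = Rational(16, 3) ≈ 5.3333)
Function('y')(D) = Add(4, D) (Function('y')(D) = Add(D, 4) = Add(4, D))
Pow(Add(g, Function('y')(S)), 2) = Pow(Add(Rational(63, 50), Add(4, Rational(16, 3))), 2) = Pow(Add(Rational(63, 50), Rational(28, 3)), 2) = Pow(Rational(1589, 150), 2) = Rational(2524921, 22500)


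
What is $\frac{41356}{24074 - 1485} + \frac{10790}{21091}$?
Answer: $\frac{22774994}{9722951} \approx 2.3424$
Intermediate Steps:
$\frac{41356}{24074 - 1485} + \frac{10790}{21091} = \frac{41356}{24074 - 1485} + 10790 \cdot \frac{1}{21091} = \frac{41356}{22589} + \frac{10790}{21091} = 41356 \cdot \frac{1}{22589} + \frac{10790}{21091} = \frac{844}{461} + \frac{10790}{21091} = \frac{22774994}{9722951}$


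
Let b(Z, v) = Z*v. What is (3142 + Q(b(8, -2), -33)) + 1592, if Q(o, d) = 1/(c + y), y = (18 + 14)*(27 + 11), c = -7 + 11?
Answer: 5775481/1220 ≈ 4734.0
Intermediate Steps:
c = 4
y = 1216 (y = 32*38 = 1216)
Q(o, d) = 1/1220 (Q(o, d) = 1/(4 + 1216) = 1/1220)
(3142 + Q(b(8, -2), -33)) + 1592 = (3142 + 1/1220) + 1592 = 3833241/1220 + 1592 = 5775481/1220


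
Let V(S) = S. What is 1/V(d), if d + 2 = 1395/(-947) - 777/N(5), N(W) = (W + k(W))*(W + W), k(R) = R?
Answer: -94700/1064719 ≈ -0.088944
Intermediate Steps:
N(W) = 4*W**2 (N(W) = (W + W)*(W + W) = (2*W)*(2*W) = 4*W**2)
d = -1064719/94700 (d = -2 + (1395/(-947) - 777/(4*5**2)) = -2 + (1395*(-1/947) - 777/(4*25)) = -2 + (-1395/947 - 777/100) = -2 - 875319/94700 = -1064719/94700 ≈ -11.243)
1/V(d) = 1/(-1064719/94700) = -94700/1064719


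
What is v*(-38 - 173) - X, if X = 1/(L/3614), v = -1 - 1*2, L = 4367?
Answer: 2760697/4367 ≈ 632.17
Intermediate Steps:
v = -3 (v = -1 - 2 = -3)
X = 3614/4367 (X = 1/(4367/3614) = 3614/4367 ≈ 0.82757)
v*(-38 - 173) - X = -3*(-38 - 173) - 1*3614/4367 = -3*(-211) - 3614/4367 = 633 - 3614/4367 = 2760697/4367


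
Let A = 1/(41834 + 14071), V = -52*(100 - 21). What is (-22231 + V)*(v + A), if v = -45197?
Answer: 66551759662276/55905 ≈ 1.1904e+9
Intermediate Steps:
V = -4108 (V = -52*79 = -4108)
A = 1/55905 ≈ 1.7887e-5
(-22231 + V)*(v + A) = (-22231 - 4108)*(-45197 + 1/55905) = -26339*(-2526738284/55905) = 66551759662276/55905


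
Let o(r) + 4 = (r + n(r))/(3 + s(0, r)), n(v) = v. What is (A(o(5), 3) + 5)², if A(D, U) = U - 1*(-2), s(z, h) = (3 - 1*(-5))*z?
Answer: 100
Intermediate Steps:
s(z, h) = 8*z (s(z, h) = (3 + 5)*z = 8*z)
o(r) = -4 + 2*r/3 (o(r) = -4 + (r + r)/(3 + 8*0) = -4 + (2*r)/(3 + 0) = -4 + (2*r)/3 = -4 + (2*r)*(⅓) = -4 + 2*r/3)
A(D, U) = 2 + U (A(D, U) = U + 2 = 2 + U)
(A(o(5), 3) + 5)² = ((2 + 3) + 5)² = (5 + 5)² = 10² = 100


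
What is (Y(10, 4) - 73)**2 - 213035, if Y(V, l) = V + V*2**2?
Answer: -212506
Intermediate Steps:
Y(V, l) = 5*V (Y(V, l) = V + V*4 = V + 4*V = 5*V)
(Y(10, 4) - 73)**2 - 213035 = (5*10 - 73)**2 - 213035 = (50 - 73)**2 - 213035 = (-23)**2 - 213035 = 529 - 213035 = -212506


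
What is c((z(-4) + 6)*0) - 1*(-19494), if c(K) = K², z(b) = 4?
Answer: 19494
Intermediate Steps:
c((z(-4) + 6)*0) - 1*(-19494) = ((4 + 6)*0)² - 1*(-19494) = (10*0)² + 19494 = 0² + 19494 = 0 + 19494 = 19494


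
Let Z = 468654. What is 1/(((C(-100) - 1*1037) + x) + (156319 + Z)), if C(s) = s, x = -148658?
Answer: 1/475178 ≈ 2.1045e-6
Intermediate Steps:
1/(((C(-100) - 1*1037) + x) + (156319 + Z)) = 1/(((-100 - 1*1037) - 148658) + (156319 + 468654)) = 1/(((-100 - 1037) - 148658) + 624973) = 1/((-1137 - 148658) + 624973) = 1/(-149795 + 624973) = 1/475178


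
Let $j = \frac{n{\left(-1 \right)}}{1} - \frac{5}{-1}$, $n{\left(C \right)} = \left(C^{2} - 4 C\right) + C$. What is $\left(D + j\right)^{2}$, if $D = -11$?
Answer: $4$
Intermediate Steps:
$n{\left(C \right)} = C^{2} - 3 C$
$j = 9$ ($j = \frac{\left(-1\right) \left(-3 - 1\right)}{1} - \frac{5}{-1} = \left(-1\right) \left(-4\right) 1 - -5 = 4 \cdot 1 + 5 = 4 + 5 = 9$)
$\left(D + j\right)^{2} = \left(-11 + 9\right)^{2} = \left(-2\right)^{2} = 4$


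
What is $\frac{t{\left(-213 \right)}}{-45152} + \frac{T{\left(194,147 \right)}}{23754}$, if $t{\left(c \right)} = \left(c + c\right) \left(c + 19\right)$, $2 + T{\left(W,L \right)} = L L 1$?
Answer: $- \frac{123440789}{134067576} \approx -0.92074$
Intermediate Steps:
$T{\left(W,L \right)} = -2 + L^{2}$ ($T{\left(W,L \right)} = -2 + L L 1 = -2 + L^{2} \cdot 1 = -2 + L^{2}$)
$t{\left(c \right)} = 2 c \left(19 + c\right)$
$\frac{t{\left(-213 \right)}}{-45152} + \frac{T{\left(194,147 \right)}}{23754} = \frac{2 \left(-213\right) \left(19 - 213\right)}{-45152} + \frac{-2 + 147^{2}}{23754} = 2 \left(-213\right) \left(-194\right) \left(- \frac{1}{45152}\right) + \left(-2 + 21609\right) \frac{1}{23754} = 82644 \left(- \frac{1}{45152}\right) + 21607 \cdot \frac{1}{23754} = - \frac{20661}{11288} + \frac{21607}{23754} = - \frac{123440789}{134067576}$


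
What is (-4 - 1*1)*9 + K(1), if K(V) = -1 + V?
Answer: -45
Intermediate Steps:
(-4 - 1*1)*9 + K(1) = (-4 - 1*1)*9 + (-1 + 1) = (-4 - 1)*9 + 0 = -5*9 + 0 = -45 + 0 = -45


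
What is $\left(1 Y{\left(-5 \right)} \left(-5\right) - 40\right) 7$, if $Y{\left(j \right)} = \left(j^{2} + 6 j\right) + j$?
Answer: $70$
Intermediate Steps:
$Y{\left(j \right)} = j^{2} + 7 j$
$\left(1 Y{\left(-5 \right)} \left(-5\right) - 40\right) 7 = \left(1 \left(- 5 \left(7 - 5\right)\right) \left(-5\right) - 40\right) 7 = \left(1 \left(\left(-5\right) 2\right) \left(-5\right) - 40\right) 7 = \left(1 \left(-10\right) \left(-5\right) - 40\right) 7 = \left(\left(-10\right) \left(-5\right) - 40\right) 7 = \left(50 - 40\right) 7 = 10 \cdot 7 = 70$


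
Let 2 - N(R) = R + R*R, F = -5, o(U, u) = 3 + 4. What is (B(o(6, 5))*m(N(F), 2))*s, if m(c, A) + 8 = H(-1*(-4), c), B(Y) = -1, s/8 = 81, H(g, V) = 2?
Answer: 3888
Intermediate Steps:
o(U, u) = 7
s = 648 (s = 8*81 = 648)
N(R) = 2 - R - R**2 (N(R) = 2 - (R + R*R) = 2 - (R + R**2) = 2 + (-R - R**2) = 2 - R - R**2)
m(c, A) = -6 (m(c, A) = -8 + 2 = -6)
(B(o(6, 5))*m(N(F), 2))*s = -1*(-6)*648 = 6*648 = 3888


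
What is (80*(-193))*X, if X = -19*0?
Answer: 0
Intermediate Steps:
X = 0
(80*(-193))*X = (80*(-193))*0 = -15440*0 = 0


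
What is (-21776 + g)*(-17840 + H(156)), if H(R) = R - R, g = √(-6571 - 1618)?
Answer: 388483840 - 17840*I*√8189 ≈ 3.8848e+8 - 1.6144e+6*I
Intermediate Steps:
g = I*√8189 (g = √(-8189) = I*√8189 ≈ 90.493*I)
H(R) = 0
(-21776 + g)*(-17840 + H(156)) = (-21776 + I*√8189)*(-17840 + 0) = (-21776 + I*√8189)*(-17840) = 388483840 - 17840*I*√8189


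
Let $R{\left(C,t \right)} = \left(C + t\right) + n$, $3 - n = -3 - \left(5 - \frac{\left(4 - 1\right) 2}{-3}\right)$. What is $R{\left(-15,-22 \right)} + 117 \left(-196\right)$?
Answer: $-22956$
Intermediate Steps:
$n = 13$ ($n = 3 - \left(-3 - \left(5 - \frac{\left(4 - 1\right) 2}{-3}\right)\right) = 3 - \left(-3 - \left(5 - 3 \cdot 2 \left(- \frac{1}{3}\right)\right)\right) = 3 - \left(-3 + \left(-5 + 6 \left(- \frac{1}{3}\right)\right)\right) = 3 - \left(-3 - 7\right) = 3 - -10 = 3 + 10 = 13$)
$R{\left(C,t \right)} = 13 + C + t$ ($R{\left(C,t \right)} = \left(C + t\right) + 13 = 13 + C + t$)
$R{\left(-15,-22 \right)} + 117 \left(-196\right) = \left(13 - 15 - 22\right) + 117 \left(-196\right) = -24 - 22932 = -22956$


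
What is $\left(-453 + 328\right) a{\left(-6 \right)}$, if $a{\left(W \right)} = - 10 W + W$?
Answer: $-6750$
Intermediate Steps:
$a{\left(W \right)} = - 9 W$
$\left(-453 + 328\right) a{\left(-6 \right)} = \left(-453 + 328\right) \left(\left(-9\right) \left(-6\right)\right) = \left(-125\right) 54 = -6750$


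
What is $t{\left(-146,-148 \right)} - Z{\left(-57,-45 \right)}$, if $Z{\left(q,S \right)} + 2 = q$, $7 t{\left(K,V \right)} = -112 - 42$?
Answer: $37$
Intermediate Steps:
$t{\left(K,V \right)} = -22$ ($t{\left(K,V \right)} = \frac{-112 - 42}{7} = \frac{1}{7} \left(-154\right) = -22$)
$Z{\left(q,S \right)} = -2 + q$
$t{\left(-146,-148 \right)} - Z{\left(-57,-45 \right)} = -22 - \left(-2 - 57\right) = -22 - -59 = -22 + 59 = 37$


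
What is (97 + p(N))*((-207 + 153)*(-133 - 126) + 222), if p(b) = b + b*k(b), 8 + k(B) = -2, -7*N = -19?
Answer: 7217664/7 ≈ 1.0311e+6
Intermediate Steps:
N = 19/7 (N = -⅐*(-19) = 19/7 ≈ 2.7143)
k(B) = -10 (k(B) = -8 - 2 = -10)
p(b) = -9*b (p(b) = b + b*(-10) = b - 10*b = -9*b)
(97 + p(N))*((-207 + 153)*(-133 - 126) + 222) = (97 - 9*19/7)*((-207 + 153)*(-133 - 126) + 222) = (97 - 171/7)*(-54*(-259) + 222) = 508*(13986 + 222)/7 = (508/7)*14208 = 7217664/7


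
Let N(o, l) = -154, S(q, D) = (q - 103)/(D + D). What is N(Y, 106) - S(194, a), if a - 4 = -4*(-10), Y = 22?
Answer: -13643/88 ≈ -155.03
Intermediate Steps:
a = 44 (a = 4 - 4*(-10) = 4 + 40 = 44)
S(q, D) = (-103 + q)/(2*D) (S(q, D) = (-103 + q)/((2*D)) = (-103 + q)*(1/(2*D)) = (-103 + q)/(2*D))
N(Y, 106) - S(194, a) = -154 - (-103 + 194)/(2*44) = -154 - 91/(2*44) = -154 - 1*91/88 = -154 - 91/88 = -13643/88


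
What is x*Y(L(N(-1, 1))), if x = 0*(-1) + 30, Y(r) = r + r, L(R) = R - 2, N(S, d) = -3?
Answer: -300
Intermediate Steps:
L(R) = -2 + R
Y(r) = 2*r
x = 30 (x = 0 + 30 = 30)
x*Y(L(N(-1, 1))) = 30*(2*(-2 - 3)) = 30*(2*(-5)) = 30*(-10) = -300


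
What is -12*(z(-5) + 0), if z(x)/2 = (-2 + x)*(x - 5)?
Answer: -1680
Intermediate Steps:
z(x) = 2*(-5 + x)*(-2 + x) (z(x) = 2*((-2 + x)*(x - 5)) = 2*((-2 + x)*(-5 + x)) = 2*((-5 + x)*(-2 + x)) = 2*(-5 + x)*(-2 + x))
-12*(z(-5) + 0) = -12*((20 - 14*(-5) + 2*(-5)**2) + 0) = -12*((20 + 70 + 2*25) + 0) = -12*((20 + 70 + 50) + 0) = -12*(140 + 0) = -12*140 = -1680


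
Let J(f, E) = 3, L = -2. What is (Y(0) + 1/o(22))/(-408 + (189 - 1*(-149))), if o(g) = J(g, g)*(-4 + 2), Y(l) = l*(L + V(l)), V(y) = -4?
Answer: 1/420 ≈ 0.0023810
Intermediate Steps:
Y(l) = -6*l (Y(l) = l*(-2 - 4) = l*(-6) = -6*l)
o(g) = -6 (o(g) = 3*(-4 + 2) = 3*(-2) = -6)
(Y(0) + 1/o(22))/(-408 + (189 - 1*(-149))) = (-6*0 + 1/(-6))/(-408 + (189 - 1*(-149))) = (0 - ⅙)/(-408 + (189 + 149)) = -1/(6*(-408 + 338)) = -⅙/(-70) = -⅙*(-1/70) = 1/420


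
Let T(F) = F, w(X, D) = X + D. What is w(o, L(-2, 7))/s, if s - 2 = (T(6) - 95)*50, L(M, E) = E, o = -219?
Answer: 53/1112 ≈ 0.047662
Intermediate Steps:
w(X, D) = D + X
s = -4448 (s = 2 + (6 - 95)*50 = 2 - 89*50 = 2 - 4450 = -4448)
w(o, L(-2, 7))/s = (7 - 219)/(-4448) = -212*(-1/4448) = 53/1112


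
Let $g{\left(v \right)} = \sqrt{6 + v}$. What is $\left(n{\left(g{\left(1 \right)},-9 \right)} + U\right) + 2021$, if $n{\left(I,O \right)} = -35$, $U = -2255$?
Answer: $-269$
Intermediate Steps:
$\left(n{\left(g{\left(1 \right)},-9 \right)} + U\right) + 2021 = \left(-35 - 2255\right) + 2021 = -2290 + 2021 = -269$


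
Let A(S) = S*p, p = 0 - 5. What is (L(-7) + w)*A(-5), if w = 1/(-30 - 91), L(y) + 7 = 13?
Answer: 18125/121 ≈ 149.79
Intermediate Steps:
L(y) = 6 (L(y) = -7 + 13 = 6)
w = -1/121 (w = 1/(-121) = -1/121 ≈ -0.0082645)
p = -5
A(S) = -5*S (A(S) = S*(-5) = -5*S)
(L(-7) + w)*A(-5) = (6 - 1/121)*(-5*(-5)) = (725/121)*25 = 18125/121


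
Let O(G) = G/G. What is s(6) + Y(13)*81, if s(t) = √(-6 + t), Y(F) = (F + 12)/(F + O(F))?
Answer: 2025/14 ≈ 144.64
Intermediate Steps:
O(G) = 1
Y(F) = (12 + F)/(1 + F) (Y(F) = (F + 12)/(F + 1) = (12 + F)/(1 + F))
s(6) + Y(13)*81 = √(-6 + 6) + ((12 + 13)/(1 + 13))*81 = √0 + (25/14)*81 = 0 + ((1/14)*25)*81 = 0 + (25/14)*81 = 0 + 2025/14 = 2025/14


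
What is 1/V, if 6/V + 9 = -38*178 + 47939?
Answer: 6861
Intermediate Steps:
V = 1/6861 (V = 6/(-9 + (-38*178 + 47939)) = 6/(-9 + (-6764 + 47939)) = 6/(-9 + 41175) = 6/41166 = 6*(1/41166) = 1/6861 ≈ 0.00014575)
1/V = 1/(1/6861) = 6861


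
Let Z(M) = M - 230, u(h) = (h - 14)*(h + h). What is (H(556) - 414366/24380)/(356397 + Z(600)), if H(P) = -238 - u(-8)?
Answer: -7399283/4348989730 ≈ -0.0017014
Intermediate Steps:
u(h) = 2*h*(-14 + h) (u(h) = (-14 + h)*(2*h) = 2*h*(-14 + h))
Z(M) = -230 + M
H(P) = -590 (H(P) = -238 - 2*(-8)*(-14 - 8) = -238 - 2*(-8)*(-22) = -238 - 1*352 = -238 - 352 = -590)
(H(556) - 414366/24380)/(356397 + Z(600)) = (-590 - 414366/24380)/(356397 + (-230 + 600)) = (-590 - 414366*1/24380)/(356397 + 370) = (-590 - 207183/12190)/356767 = -7399283/12190*1/356767 = -7399283/4348989730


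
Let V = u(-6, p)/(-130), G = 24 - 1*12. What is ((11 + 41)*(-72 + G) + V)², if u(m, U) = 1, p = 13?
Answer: 164512171201/16900 ≈ 9.7344e+6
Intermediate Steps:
G = 12 (G = 24 - 12 = 12)
V = -1/130 (V = 1/(-130) = 1*(-1/130) = -1/130 ≈ -0.0076923)
((11 + 41)*(-72 + G) + V)² = ((11 + 41)*(-72 + 12) - 1/130)² = (52*(-60) - 1/130)² = (-3120 - 1/130)² = (-405601/130)² = 164512171201/16900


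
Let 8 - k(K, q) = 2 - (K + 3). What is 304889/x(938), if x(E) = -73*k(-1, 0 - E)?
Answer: -304889/584 ≈ -522.07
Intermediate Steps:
k(K, q) = 9 + K (k(K, q) = 8 - (2 - (K + 3)) = 8 - (2 - (3 + K)) = 8 - (2 + (-3 - K)) = 8 - (-1 - K) = 8 + (1 + K) = 9 + K)
x(E) = -584 (x(E) = -73*(9 - 1) = -73*8 = -584)
304889/x(938) = 304889/(-584) = 304889*(-1/584) = -304889/584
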